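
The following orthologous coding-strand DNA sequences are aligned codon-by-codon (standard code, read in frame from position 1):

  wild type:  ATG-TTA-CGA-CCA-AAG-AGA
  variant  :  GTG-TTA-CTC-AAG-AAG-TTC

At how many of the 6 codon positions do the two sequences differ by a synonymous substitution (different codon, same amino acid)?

0

Codon 1: ATG Met / GTG Val — nonsynonymous.
Codon 2: TTA Leu / TTA Leu — identical.
Codon 3: CGA Arg / CTC Leu — nonsynonymous.
Codon 4: CCA Pro / AAG Lys — nonsynonymous.
Codon 5: AAG Lys / AAG Lys — identical.
Codon 6: AGA Arg / TTC Phe — nonsynonymous.
Synonymous differences: 0.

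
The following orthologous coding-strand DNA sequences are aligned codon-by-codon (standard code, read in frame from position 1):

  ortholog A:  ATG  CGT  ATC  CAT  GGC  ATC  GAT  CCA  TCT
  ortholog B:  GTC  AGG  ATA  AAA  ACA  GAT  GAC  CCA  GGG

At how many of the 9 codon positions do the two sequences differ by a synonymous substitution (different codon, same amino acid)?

Codon 1: ATG Met / GTC Val — nonsynonymous.
Codon 2: CGT Arg / AGG Arg — synonymous.
Codon 3: ATC Ile / ATA Ile — synonymous.
Codon 4: CAT His / AAA Lys — nonsynonymous.
Codon 5: GGC Gly / ACA Thr — nonsynonymous.
Codon 6: ATC Ile / GAT Asp — nonsynonymous.
Codon 7: GAT Asp / GAC Asp — synonymous.
Codon 8: CCA Pro / CCA Pro — identical.
Codon 9: TCT Ser / GGG Gly — nonsynonymous.
Synonymous differences: 3.

3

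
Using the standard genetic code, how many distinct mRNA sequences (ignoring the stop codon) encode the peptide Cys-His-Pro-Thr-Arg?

Cys: 2 codons.
His: 2 codons.
Pro: 4 codons.
Thr: 4 codons.
Arg: 6 codons.
2 × 2 × 4 × 4 × 6 = 384.

384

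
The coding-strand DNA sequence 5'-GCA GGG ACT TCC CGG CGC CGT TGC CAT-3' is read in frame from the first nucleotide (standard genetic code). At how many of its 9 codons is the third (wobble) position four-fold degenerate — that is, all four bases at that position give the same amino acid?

Codon 1 GCA (Ala): third position 4-fold.
Codon 2 GGG (Gly): third position 4-fold.
Codon 3 ACT (Thr): third position 4-fold.
Codon 4 TCC (Ser): third position 4-fold.
Codon 5 CGG (Arg): third position 4-fold.
Codon 6 CGC (Arg): third position 4-fold.
Codon 7 CGT (Arg): third position 4-fold.
Codon 8 TGC (Cys): third position 2-fold.
Codon 9 CAT (His): third position 2-fold.
Four-fold degenerate third positions: 7.

7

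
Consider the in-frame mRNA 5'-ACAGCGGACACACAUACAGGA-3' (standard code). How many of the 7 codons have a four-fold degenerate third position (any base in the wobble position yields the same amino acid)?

Codon 1 ACA (Thr): third position 4-fold.
Codon 2 GCG (Ala): third position 4-fold.
Codon 3 GAC (Asp): third position 2-fold.
Codon 4 ACA (Thr): third position 4-fold.
Codon 5 CAU (His): third position 2-fold.
Codon 6 ACA (Thr): third position 4-fold.
Codon 7 GGA (Gly): third position 4-fold.
Four-fold degenerate third positions: 5.

5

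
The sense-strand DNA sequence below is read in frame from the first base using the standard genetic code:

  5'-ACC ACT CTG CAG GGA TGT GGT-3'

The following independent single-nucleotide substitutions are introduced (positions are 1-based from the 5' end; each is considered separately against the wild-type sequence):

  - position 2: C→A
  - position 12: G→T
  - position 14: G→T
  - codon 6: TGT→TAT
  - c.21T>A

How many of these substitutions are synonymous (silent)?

1

Codon 1: ACC (Thr) → AAC (Asn) — missense.
Codon 4: CAG (Gln) → CAT (His) — missense.
Codon 5: GGA (Gly) → GTA (Val) — missense.
Codon 6: TGT (Cys) → TAT (Tyr) — missense.
Codon 7: GGT (Gly) → GGA (Gly) — synonymous.
Synonymous: 1 of 5.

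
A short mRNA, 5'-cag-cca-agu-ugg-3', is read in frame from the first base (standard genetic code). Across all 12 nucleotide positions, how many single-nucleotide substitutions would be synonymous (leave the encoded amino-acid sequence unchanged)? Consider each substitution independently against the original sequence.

5

Codon 1 (CAG, Gln): 1 synonymous substitution.
Codon 2 (CCA, Pro): 3 synonymous substitutions.
Codon 3 (AGU, Ser): 1 synonymous substitution.
Codon 4 (UGG, Trp): 0 synonymous substitutions.
Total: 1 + 3 + 1 + 0 = 5.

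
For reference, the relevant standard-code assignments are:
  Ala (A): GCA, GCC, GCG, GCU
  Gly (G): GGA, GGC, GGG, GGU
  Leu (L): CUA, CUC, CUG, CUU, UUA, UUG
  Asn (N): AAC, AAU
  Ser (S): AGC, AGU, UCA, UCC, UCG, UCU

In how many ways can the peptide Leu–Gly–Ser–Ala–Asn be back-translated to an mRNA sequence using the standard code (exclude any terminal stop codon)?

1152

Leu: 6 codons.
Gly: 4 codons.
Ser: 6 codons.
Ala: 4 codons.
Asn: 2 codons.
6 × 4 × 6 × 4 × 2 = 1152.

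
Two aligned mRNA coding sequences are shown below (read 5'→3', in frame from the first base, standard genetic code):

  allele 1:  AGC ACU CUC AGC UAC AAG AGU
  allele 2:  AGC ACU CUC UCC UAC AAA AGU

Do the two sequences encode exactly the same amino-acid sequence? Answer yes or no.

yes

Codon 1: AGC Ser / AGC Ser — identical.
Codon 2: ACU Thr / ACU Thr — identical.
Codon 3: CUC Leu / CUC Leu — identical.
Codon 4: AGC Ser / UCC Ser — synonymous.
Codon 5: UAC Tyr / UAC Tyr — identical.
Codon 6: AAG Lys / AAA Lys — synonymous.
Codon 7: AGU Ser / AGU Ser — identical.
Nonsynonymous differences: 0 → same protein.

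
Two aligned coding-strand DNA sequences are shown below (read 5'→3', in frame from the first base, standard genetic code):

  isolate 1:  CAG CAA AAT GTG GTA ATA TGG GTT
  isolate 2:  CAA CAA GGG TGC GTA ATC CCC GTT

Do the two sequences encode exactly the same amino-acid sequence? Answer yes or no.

Codon 1: CAG Gln / CAA Gln — synonymous.
Codon 2: CAA Gln / CAA Gln — identical.
Codon 3: AAT Asn / GGG Gly — nonsynonymous.
Codon 4: GTG Val / TGC Cys — nonsynonymous.
Codon 5: GTA Val / GTA Val — identical.
Codon 6: ATA Ile / ATC Ile — synonymous.
Codon 7: TGG Trp / CCC Pro — nonsynonymous.
Codon 8: GTT Val / GTT Val — identical.
Nonsynonymous differences: 3 → different protein.

no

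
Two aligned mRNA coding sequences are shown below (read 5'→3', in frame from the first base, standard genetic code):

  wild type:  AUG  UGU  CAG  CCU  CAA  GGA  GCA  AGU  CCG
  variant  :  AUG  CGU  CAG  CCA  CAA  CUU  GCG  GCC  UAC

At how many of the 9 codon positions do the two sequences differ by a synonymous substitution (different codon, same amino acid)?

2

Codon 1: AUG Met / AUG Met — identical.
Codon 2: UGU Cys / CGU Arg — nonsynonymous.
Codon 3: CAG Gln / CAG Gln — identical.
Codon 4: CCU Pro / CCA Pro — synonymous.
Codon 5: CAA Gln / CAA Gln — identical.
Codon 6: GGA Gly / CUU Leu — nonsynonymous.
Codon 7: GCA Ala / GCG Ala — synonymous.
Codon 8: AGU Ser / GCC Ala — nonsynonymous.
Codon 9: CCG Pro / UAC Tyr — nonsynonymous.
Synonymous differences: 2.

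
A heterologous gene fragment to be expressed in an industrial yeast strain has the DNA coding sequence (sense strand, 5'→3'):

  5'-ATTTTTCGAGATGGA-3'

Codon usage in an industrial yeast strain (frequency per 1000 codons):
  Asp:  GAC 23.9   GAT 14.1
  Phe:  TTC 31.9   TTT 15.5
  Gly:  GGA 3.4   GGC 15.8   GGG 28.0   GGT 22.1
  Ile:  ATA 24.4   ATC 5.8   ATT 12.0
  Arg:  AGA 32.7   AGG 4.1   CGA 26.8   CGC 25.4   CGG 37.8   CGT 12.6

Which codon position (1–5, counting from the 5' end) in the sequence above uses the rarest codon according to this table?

5

Codon 1 ATT (Ile): 12.0 per 1000.
Codon 2 TTT (Phe): 15.5 per 1000.
Codon 3 CGA (Arg): 26.8 per 1000.
Codon 4 GAT (Asp): 14.1 per 1000.
Codon 5 GGA (Gly): 3.4 per 1000.
Lowest frequency is 3.4 at codon 5.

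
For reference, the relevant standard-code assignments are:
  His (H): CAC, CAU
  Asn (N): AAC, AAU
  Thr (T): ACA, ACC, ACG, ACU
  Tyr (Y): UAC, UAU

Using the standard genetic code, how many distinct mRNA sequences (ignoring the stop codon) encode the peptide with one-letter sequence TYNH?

32

Thr: 4 codons.
Tyr: 2 codons.
Asn: 2 codons.
His: 2 codons.
4 × 2 × 2 × 2 = 32.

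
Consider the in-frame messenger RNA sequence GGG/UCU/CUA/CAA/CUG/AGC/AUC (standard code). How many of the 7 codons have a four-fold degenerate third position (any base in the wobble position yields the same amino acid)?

Codon 1 GGG (Gly): third position 4-fold.
Codon 2 UCU (Ser): third position 4-fold.
Codon 3 CUA (Leu): third position 4-fold.
Codon 4 CAA (Gln): third position 2-fold.
Codon 5 CUG (Leu): third position 4-fold.
Codon 6 AGC (Ser): third position 2-fold.
Codon 7 AUC (Ile): third position 3-fold.
Four-fold degenerate third positions: 4.

4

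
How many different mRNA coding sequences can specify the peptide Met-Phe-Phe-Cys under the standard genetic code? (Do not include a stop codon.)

Met: 1 codon.
Phe: 2 codons.
Phe: 2 codons.
Cys: 2 codons.
1 × 2 × 2 × 2 = 8.

8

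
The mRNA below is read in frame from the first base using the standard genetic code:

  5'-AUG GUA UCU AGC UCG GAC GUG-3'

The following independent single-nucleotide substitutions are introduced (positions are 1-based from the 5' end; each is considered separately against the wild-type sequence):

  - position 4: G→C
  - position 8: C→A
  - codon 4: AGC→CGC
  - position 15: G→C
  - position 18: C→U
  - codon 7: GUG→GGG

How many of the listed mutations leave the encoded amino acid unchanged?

Codon 2: GUA (Val) → CUA (Leu) — missense.
Codon 3: UCU (Ser) → UAU (Tyr) — missense.
Codon 4: AGC (Ser) → CGC (Arg) — missense.
Codon 5: UCG (Ser) → UCC (Ser) — synonymous.
Codon 6: GAC (Asp) → GAU (Asp) — synonymous.
Codon 7: GUG (Val) → GGG (Gly) — missense.
Synonymous: 2 of 6.

2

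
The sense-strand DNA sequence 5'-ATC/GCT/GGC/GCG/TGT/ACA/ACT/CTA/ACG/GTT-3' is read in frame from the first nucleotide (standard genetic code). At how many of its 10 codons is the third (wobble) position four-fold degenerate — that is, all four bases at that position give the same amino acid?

8

Codon 1 ATC (Ile): third position 3-fold.
Codon 2 GCT (Ala): third position 4-fold.
Codon 3 GGC (Gly): third position 4-fold.
Codon 4 GCG (Ala): third position 4-fold.
Codon 5 TGT (Cys): third position 2-fold.
Codon 6 ACA (Thr): third position 4-fold.
Codon 7 ACT (Thr): third position 4-fold.
Codon 8 CTA (Leu): third position 4-fold.
Codon 9 ACG (Thr): third position 4-fold.
Codon 10 GTT (Val): third position 4-fold.
Four-fold degenerate third positions: 8.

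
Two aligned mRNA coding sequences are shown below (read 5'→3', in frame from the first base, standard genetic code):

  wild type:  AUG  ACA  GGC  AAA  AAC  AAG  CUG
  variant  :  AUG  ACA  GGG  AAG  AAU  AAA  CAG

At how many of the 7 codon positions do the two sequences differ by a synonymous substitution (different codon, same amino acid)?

Codon 1: AUG Met / AUG Met — identical.
Codon 2: ACA Thr / ACA Thr — identical.
Codon 3: GGC Gly / GGG Gly — synonymous.
Codon 4: AAA Lys / AAG Lys — synonymous.
Codon 5: AAC Asn / AAU Asn — synonymous.
Codon 6: AAG Lys / AAA Lys — synonymous.
Codon 7: CUG Leu / CAG Gln — nonsynonymous.
Synonymous differences: 4.

4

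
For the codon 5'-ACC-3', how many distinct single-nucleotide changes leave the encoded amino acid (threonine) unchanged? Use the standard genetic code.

3

Position 1: none → 0 synonymous.
Position 2: none → 0 synonymous.
Position 3: ACU, ACA, ACG → 3 synonymous.
Total: 0 + 0 + 3 = 3.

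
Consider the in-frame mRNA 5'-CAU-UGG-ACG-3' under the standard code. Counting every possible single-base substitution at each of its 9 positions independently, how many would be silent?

Codon 1 (CAU, His): 1 synonymous substitution.
Codon 2 (UGG, Trp): 0 synonymous substitutions.
Codon 3 (ACG, Thr): 3 synonymous substitutions.
Total: 1 + 0 + 3 = 4.

4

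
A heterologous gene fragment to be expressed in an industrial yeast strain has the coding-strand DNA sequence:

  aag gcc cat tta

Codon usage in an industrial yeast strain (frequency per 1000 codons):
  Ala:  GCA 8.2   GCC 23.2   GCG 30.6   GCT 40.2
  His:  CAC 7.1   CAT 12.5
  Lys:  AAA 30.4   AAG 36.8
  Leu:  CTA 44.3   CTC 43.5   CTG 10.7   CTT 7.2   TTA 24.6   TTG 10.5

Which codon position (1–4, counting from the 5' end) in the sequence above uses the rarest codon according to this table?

3

Codon 1 AAG (Lys): 36.8 per 1000.
Codon 2 GCC (Ala): 23.2 per 1000.
Codon 3 CAT (His): 12.5 per 1000.
Codon 4 TTA (Leu): 24.6 per 1000.
Lowest frequency is 12.5 at codon 3.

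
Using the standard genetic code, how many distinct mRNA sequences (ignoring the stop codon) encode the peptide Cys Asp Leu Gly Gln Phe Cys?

Cys: 2 codons.
Asp: 2 codons.
Leu: 6 codons.
Gly: 4 codons.
Gln: 2 codons.
Phe: 2 codons.
Cys: 2 codons.
2 × 2 × 6 × 4 × 2 × 2 × 2 = 768.

768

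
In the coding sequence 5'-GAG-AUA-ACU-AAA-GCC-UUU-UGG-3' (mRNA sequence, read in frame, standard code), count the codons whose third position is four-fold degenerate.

2

Codon 1 GAG (Glu): third position 2-fold.
Codon 2 AUA (Ile): third position 3-fold.
Codon 3 ACU (Thr): third position 4-fold.
Codon 4 AAA (Lys): third position 2-fold.
Codon 5 GCC (Ala): third position 4-fold.
Codon 6 UUU (Phe): third position 2-fold.
Codon 7 UGG (Trp): third position 1-fold.
Four-fold degenerate third positions: 2.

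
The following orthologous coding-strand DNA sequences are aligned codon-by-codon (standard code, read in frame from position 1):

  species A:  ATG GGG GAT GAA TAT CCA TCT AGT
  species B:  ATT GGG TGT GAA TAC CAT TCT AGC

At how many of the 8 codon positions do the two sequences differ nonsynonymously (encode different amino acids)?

3

Codon 1: ATG Met / ATT Ile — nonsynonymous.
Codon 2: GGG Gly / GGG Gly — identical.
Codon 3: GAT Asp / TGT Cys — nonsynonymous.
Codon 4: GAA Glu / GAA Glu — identical.
Codon 5: TAT Tyr / TAC Tyr — synonymous.
Codon 6: CCA Pro / CAT His — nonsynonymous.
Codon 7: TCT Ser / TCT Ser — identical.
Codon 8: AGT Ser / AGC Ser — synonymous.
Nonsynonymous differences: 3.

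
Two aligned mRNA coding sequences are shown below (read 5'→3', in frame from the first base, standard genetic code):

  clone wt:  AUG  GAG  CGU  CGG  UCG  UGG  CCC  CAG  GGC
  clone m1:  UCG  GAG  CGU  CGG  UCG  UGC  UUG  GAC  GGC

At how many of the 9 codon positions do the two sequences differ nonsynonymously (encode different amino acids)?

4

Codon 1: AUG Met / UCG Ser — nonsynonymous.
Codon 2: GAG Glu / GAG Glu — identical.
Codon 3: CGU Arg / CGU Arg — identical.
Codon 4: CGG Arg / CGG Arg — identical.
Codon 5: UCG Ser / UCG Ser — identical.
Codon 6: UGG Trp / UGC Cys — nonsynonymous.
Codon 7: CCC Pro / UUG Leu — nonsynonymous.
Codon 8: CAG Gln / GAC Asp — nonsynonymous.
Codon 9: GGC Gly / GGC Gly — identical.
Nonsynonymous differences: 4.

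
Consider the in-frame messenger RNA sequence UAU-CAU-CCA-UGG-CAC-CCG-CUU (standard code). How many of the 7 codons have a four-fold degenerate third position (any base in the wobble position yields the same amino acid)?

Codon 1 UAU (Tyr): third position 2-fold.
Codon 2 CAU (His): third position 2-fold.
Codon 3 CCA (Pro): third position 4-fold.
Codon 4 UGG (Trp): third position 1-fold.
Codon 5 CAC (His): third position 2-fold.
Codon 6 CCG (Pro): third position 4-fold.
Codon 7 CUU (Leu): third position 4-fold.
Four-fold degenerate third positions: 3.

3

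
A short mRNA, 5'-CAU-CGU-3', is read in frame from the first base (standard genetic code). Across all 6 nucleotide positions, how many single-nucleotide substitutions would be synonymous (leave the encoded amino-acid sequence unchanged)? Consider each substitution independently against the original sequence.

Codon 1 (CAU, His): 1 synonymous substitution.
Codon 2 (CGU, Arg): 3 synonymous substitutions.
Total: 1 + 3 = 4.

4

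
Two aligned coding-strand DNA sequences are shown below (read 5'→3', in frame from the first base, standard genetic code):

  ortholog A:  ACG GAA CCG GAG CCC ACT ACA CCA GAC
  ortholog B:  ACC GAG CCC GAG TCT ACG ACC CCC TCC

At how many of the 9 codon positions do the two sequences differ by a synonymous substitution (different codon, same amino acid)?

6

Codon 1: ACG Thr / ACC Thr — synonymous.
Codon 2: GAA Glu / GAG Glu — synonymous.
Codon 3: CCG Pro / CCC Pro — synonymous.
Codon 4: GAG Glu / GAG Glu — identical.
Codon 5: CCC Pro / TCT Ser — nonsynonymous.
Codon 6: ACT Thr / ACG Thr — synonymous.
Codon 7: ACA Thr / ACC Thr — synonymous.
Codon 8: CCA Pro / CCC Pro — synonymous.
Codon 9: GAC Asp / TCC Ser — nonsynonymous.
Synonymous differences: 6.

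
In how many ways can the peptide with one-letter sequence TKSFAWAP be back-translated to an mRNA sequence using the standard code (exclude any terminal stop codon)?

Thr: 4 codons.
Lys: 2 codons.
Ser: 6 codons.
Phe: 2 codons.
Ala: 4 codons.
Trp: 1 codon.
Ala: 4 codons.
Pro: 4 codons.
4 × 2 × 6 × 2 × 4 × 1 × 4 × 4 = 6144.

6144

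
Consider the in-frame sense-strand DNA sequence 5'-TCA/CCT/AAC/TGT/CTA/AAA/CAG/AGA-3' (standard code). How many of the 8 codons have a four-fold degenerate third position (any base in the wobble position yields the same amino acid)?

Codon 1 TCA (Ser): third position 4-fold.
Codon 2 CCT (Pro): third position 4-fold.
Codon 3 AAC (Asn): third position 2-fold.
Codon 4 TGT (Cys): third position 2-fold.
Codon 5 CTA (Leu): third position 4-fold.
Codon 6 AAA (Lys): third position 2-fold.
Codon 7 CAG (Gln): third position 2-fold.
Codon 8 AGA (Arg): third position 2-fold.
Four-fold degenerate third positions: 3.

3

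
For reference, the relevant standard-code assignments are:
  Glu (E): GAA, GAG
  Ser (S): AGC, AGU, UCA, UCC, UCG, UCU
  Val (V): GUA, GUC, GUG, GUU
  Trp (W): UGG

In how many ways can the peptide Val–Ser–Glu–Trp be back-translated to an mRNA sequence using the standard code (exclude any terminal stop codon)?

48

Val: 4 codons.
Ser: 6 codons.
Glu: 2 codons.
Trp: 1 codon.
4 × 6 × 2 × 1 = 48.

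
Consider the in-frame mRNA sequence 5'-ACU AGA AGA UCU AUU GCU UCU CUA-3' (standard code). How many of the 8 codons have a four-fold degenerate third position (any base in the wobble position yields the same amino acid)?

Codon 1 ACU (Thr): third position 4-fold.
Codon 2 AGA (Arg): third position 2-fold.
Codon 3 AGA (Arg): third position 2-fold.
Codon 4 UCU (Ser): third position 4-fold.
Codon 5 AUU (Ile): third position 3-fold.
Codon 6 GCU (Ala): third position 4-fold.
Codon 7 UCU (Ser): third position 4-fold.
Codon 8 CUA (Leu): third position 4-fold.
Four-fold degenerate third positions: 5.

5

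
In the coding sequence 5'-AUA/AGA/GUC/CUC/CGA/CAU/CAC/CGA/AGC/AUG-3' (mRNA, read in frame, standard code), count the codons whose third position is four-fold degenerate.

Codon 1 AUA (Ile): third position 3-fold.
Codon 2 AGA (Arg): third position 2-fold.
Codon 3 GUC (Val): third position 4-fold.
Codon 4 CUC (Leu): third position 4-fold.
Codon 5 CGA (Arg): third position 4-fold.
Codon 6 CAU (His): third position 2-fold.
Codon 7 CAC (His): third position 2-fold.
Codon 8 CGA (Arg): third position 4-fold.
Codon 9 AGC (Ser): third position 2-fold.
Codon 10 AUG (Met): third position 1-fold.
Four-fold degenerate third positions: 4.

4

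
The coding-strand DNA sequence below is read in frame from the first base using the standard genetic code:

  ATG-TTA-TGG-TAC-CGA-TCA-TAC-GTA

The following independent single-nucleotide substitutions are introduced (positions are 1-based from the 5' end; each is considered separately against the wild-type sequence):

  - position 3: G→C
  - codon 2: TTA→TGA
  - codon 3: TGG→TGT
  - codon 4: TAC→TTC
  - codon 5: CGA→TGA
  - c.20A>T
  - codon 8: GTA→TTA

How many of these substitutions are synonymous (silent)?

Codon 1: ATG (Met) → ATC (Ile) — missense.
Codon 2: TTA (Leu) → TGA (Stop) — nonsense.
Codon 3: TGG (Trp) → TGT (Cys) — missense.
Codon 4: TAC (Tyr) → TTC (Phe) — missense.
Codon 5: CGA (Arg) → TGA (Stop) — nonsense.
Codon 7: TAC (Tyr) → TTC (Phe) — missense.
Codon 8: GTA (Val) → TTA (Leu) — missense.
Synonymous: 0 of 7.

0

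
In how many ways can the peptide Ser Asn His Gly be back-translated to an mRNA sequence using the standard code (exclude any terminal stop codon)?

96

Ser: 6 codons.
Asn: 2 codons.
His: 2 codons.
Gly: 4 codons.
6 × 2 × 2 × 4 = 96.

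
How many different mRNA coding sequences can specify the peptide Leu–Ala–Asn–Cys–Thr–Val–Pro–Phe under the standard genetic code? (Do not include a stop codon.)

12288

Leu: 6 codons.
Ala: 4 codons.
Asn: 2 codons.
Cys: 2 codons.
Thr: 4 codons.
Val: 4 codons.
Pro: 4 codons.
Phe: 2 codons.
6 × 4 × 2 × 2 × 4 × 4 × 4 × 2 = 12288.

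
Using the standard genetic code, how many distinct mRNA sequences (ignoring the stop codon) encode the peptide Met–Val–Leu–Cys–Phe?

Met: 1 codon.
Val: 4 codons.
Leu: 6 codons.
Cys: 2 codons.
Phe: 2 codons.
1 × 4 × 6 × 2 × 2 = 96.

96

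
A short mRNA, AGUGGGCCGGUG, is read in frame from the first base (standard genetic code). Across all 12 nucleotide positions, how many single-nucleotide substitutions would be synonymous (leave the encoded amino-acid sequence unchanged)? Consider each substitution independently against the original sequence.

Codon 1 (AGU, Ser): 1 synonymous substitution.
Codon 2 (GGG, Gly): 3 synonymous substitutions.
Codon 3 (CCG, Pro): 3 synonymous substitutions.
Codon 4 (GUG, Val): 3 synonymous substitutions.
Total: 1 + 3 + 3 + 3 = 10.

10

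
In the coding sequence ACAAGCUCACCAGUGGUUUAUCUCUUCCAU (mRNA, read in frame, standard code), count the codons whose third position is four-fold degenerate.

Codon 1 ACA (Thr): third position 4-fold.
Codon 2 AGC (Ser): third position 2-fold.
Codon 3 UCA (Ser): third position 4-fold.
Codon 4 CCA (Pro): third position 4-fold.
Codon 5 GUG (Val): third position 4-fold.
Codon 6 GUU (Val): third position 4-fold.
Codon 7 UAU (Tyr): third position 2-fold.
Codon 8 CUC (Leu): third position 4-fold.
Codon 9 UUC (Phe): third position 2-fold.
Codon 10 CAU (His): third position 2-fold.
Four-fold degenerate third positions: 6.

6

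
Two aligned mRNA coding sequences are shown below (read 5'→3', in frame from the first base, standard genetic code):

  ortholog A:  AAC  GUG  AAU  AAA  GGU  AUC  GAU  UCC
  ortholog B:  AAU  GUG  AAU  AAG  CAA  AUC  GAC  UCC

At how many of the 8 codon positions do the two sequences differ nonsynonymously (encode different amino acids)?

1

Codon 1: AAC Asn / AAU Asn — synonymous.
Codon 2: GUG Val / GUG Val — identical.
Codon 3: AAU Asn / AAU Asn — identical.
Codon 4: AAA Lys / AAG Lys — synonymous.
Codon 5: GGU Gly / CAA Gln — nonsynonymous.
Codon 6: AUC Ile / AUC Ile — identical.
Codon 7: GAU Asp / GAC Asp — synonymous.
Codon 8: UCC Ser / UCC Ser — identical.
Nonsynonymous differences: 1.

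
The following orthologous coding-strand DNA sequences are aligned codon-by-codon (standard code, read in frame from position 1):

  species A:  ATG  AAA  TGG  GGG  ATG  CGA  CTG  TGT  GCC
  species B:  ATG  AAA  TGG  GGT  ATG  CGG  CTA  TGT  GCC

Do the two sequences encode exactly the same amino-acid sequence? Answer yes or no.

yes

Codon 1: ATG Met / ATG Met — identical.
Codon 2: AAA Lys / AAA Lys — identical.
Codon 3: TGG Trp / TGG Trp — identical.
Codon 4: GGG Gly / GGT Gly — synonymous.
Codon 5: ATG Met / ATG Met — identical.
Codon 6: CGA Arg / CGG Arg — synonymous.
Codon 7: CTG Leu / CTA Leu — synonymous.
Codon 8: TGT Cys / TGT Cys — identical.
Codon 9: GCC Ala / GCC Ala — identical.
Nonsynonymous differences: 0 → same protein.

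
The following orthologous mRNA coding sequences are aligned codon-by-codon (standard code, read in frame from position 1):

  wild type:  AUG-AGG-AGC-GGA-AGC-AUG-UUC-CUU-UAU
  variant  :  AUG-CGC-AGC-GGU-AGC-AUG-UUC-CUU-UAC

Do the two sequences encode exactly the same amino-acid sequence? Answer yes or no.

Codon 1: AUG Met / AUG Met — identical.
Codon 2: AGG Arg / CGC Arg — synonymous.
Codon 3: AGC Ser / AGC Ser — identical.
Codon 4: GGA Gly / GGU Gly — synonymous.
Codon 5: AGC Ser / AGC Ser — identical.
Codon 6: AUG Met / AUG Met — identical.
Codon 7: UUC Phe / UUC Phe — identical.
Codon 8: CUU Leu / CUU Leu — identical.
Codon 9: UAU Tyr / UAC Tyr — synonymous.
Nonsynonymous differences: 0 → same protein.

yes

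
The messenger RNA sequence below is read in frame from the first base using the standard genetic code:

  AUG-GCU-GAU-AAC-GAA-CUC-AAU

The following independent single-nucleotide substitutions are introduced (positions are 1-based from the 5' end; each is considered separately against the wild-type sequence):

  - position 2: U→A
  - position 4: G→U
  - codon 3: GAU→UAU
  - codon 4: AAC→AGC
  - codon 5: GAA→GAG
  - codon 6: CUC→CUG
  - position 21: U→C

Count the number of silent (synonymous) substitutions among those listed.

Codon 1: AUG (Met) → AAG (Lys) — missense.
Codon 2: GCU (Ala) → UCU (Ser) — missense.
Codon 3: GAU (Asp) → UAU (Tyr) — missense.
Codon 4: AAC (Asn) → AGC (Ser) — missense.
Codon 5: GAA (Glu) → GAG (Glu) — synonymous.
Codon 6: CUC (Leu) → CUG (Leu) — synonymous.
Codon 7: AAU (Asn) → AAC (Asn) — synonymous.
Synonymous: 3 of 7.

3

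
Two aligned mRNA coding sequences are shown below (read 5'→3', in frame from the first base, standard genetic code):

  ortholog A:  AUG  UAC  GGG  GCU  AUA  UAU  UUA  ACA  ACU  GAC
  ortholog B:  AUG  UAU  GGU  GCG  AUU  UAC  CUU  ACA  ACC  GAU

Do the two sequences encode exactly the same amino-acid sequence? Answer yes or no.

yes

Codon 1: AUG Met / AUG Met — identical.
Codon 2: UAC Tyr / UAU Tyr — synonymous.
Codon 3: GGG Gly / GGU Gly — synonymous.
Codon 4: GCU Ala / GCG Ala — synonymous.
Codon 5: AUA Ile / AUU Ile — synonymous.
Codon 6: UAU Tyr / UAC Tyr — synonymous.
Codon 7: UUA Leu / CUU Leu — synonymous.
Codon 8: ACA Thr / ACA Thr — identical.
Codon 9: ACU Thr / ACC Thr — synonymous.
Codon 10: GAC Asp / GAU Asp — synonymous.
Nonsynonymous differences: 0 → same protein.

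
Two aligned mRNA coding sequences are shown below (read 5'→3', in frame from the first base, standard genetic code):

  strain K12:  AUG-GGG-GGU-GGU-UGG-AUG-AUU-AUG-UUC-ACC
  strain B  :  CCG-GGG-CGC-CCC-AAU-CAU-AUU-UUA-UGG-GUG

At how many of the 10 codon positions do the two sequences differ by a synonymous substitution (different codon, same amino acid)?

0

Codon 1: AUG Met / CCG Pro — nonsynonymous.
Codon 2: GGG Gly / GGG Gly — identical.
Codon 3: GGU Gly / CGC Arg — nonsynonymous.
Codon 4: GGU Gly / CCC Pro — nonsynonymous.
Codon 5: UGG Trp / AAU Asn — nonsynonymous.
Codon 6: AUG Met / CAU His — nonsynonymous.
Codon 7: AUU Ile / AUU Ile — identical.
Codon 8: AUG Met / UUA Leu — nonsynonymous.
Codon 9: UUC Phe / UGG Trp — nonsynonymous.
Codon 10: ACC Thr / GUG Val — nonsynonymous.
Synonymous differences: 0.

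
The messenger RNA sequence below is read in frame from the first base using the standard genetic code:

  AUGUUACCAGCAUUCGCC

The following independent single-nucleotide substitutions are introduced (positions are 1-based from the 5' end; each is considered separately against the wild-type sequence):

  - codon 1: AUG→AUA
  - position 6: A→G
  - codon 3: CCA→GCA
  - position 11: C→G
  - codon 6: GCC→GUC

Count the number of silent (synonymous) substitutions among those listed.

1

Codon 1: AUG (Met) → AUA (Ile) — missense.
Codon 2: UUA (Leu) → UUG (Leu) — synonymous.
Codon 3: CCA (Pro) → GCA (Ala) — missense.
Codon 4: GCA (Ala) → GGA (Gly) — missense.
Codon 6: GCC (Ala) → GUC (Val) — missense.
Synonymous: 1 of 5.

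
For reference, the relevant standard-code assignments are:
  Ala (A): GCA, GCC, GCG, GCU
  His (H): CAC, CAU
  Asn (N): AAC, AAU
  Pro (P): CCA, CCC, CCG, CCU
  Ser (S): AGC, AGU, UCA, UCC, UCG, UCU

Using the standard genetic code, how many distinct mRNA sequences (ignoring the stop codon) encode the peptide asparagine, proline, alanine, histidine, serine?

384

Asn: 2 codons.
Pro: 4 codons.
Ala: 4 codons.
His: 2 codons.
Ser: 6 codons.
2 × 4 × 4 × 2 × 6 = 384.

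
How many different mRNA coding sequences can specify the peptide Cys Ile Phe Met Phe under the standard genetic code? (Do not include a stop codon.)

24

Cys: 2 codons.
Ile: 3 codons.
Phe: 2 codons.
Met: 1 codon.
Phe: 2 codons.
2 × 3 × 2 × 1 × 2 = 24.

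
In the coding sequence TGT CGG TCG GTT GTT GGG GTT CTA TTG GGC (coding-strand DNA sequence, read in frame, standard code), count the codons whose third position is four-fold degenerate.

8

Codon 1 TGT (Cys): third position 2-fold.
Codon 2 CGG (Arg): third position 4-fold.
Codon 3 TCG (Ser): third position 4-fold.
Codon 4 GTT (Val): third position 4-fold.
Codon 5 GTT (Val): third position 4-fold.
Codon 6 GGG (Gly): third position 4-fold.
Codon 7 GTT (Val): third position 4-fold.
Codon 8 CTA (Leu): third position 4-fold.
Codon 9 TTG (Leu): third position 2-fold.
Codon 10 GGC (Gly): third position 4-fold.
Four-fold degenerate third positions: 8.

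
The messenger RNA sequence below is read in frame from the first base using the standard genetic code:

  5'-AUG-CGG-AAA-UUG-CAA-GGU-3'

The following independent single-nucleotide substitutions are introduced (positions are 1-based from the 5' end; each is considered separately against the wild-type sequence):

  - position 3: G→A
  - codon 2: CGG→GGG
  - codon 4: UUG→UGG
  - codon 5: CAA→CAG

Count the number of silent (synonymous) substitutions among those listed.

1

Codon 1: AUG (Met) → AUA (Ile) — missense.
Codon 2: CGG (Arg) → GGG (Gly) — missense.
Codon 4: UUG (Leu) → UGG (Trp) — missense.
Codon 5: CAA (Gln) → CAG (Gln) — synonymous.
Synonymous: 1 of 4.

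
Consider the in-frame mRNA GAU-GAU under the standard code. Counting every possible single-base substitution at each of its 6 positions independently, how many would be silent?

2

Codon 1 (GAU, Asp): 1 synonymous substitution.
Codon 2 (GAU, Asp): 1 synonymous substitution.
Total: 1 + 1 = 2.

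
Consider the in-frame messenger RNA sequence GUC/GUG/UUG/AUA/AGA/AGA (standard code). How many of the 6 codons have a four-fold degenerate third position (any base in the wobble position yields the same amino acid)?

2

Codon 1 GUC (Val): third position 4-fold.
Codon 2 GUG (Val): third position 4-fold.
Codon 3 UUG (Leu): third position 2-fold.
Codon 4 AUA (Ile): third position 3-fold.
Codon 5 AGA (Arg): third position 2-fold.
Codon 6 AGA (Arg): third position 2-fold.
Four-fold degenerate third positions: 2.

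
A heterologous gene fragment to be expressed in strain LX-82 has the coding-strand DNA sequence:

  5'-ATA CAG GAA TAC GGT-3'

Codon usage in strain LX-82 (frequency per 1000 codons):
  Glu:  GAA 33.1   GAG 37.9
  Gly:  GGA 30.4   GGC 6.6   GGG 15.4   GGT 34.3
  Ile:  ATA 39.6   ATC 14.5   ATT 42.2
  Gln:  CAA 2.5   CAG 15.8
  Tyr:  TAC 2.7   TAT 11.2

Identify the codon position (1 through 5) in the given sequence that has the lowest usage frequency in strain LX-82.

Codon 1 ATA (Ile): 39.6 per 1000.
Codon 2 CAG (Gln): 15.8 per 1000.
Codon 3 GAA (Glu): 33.1 per 1000.
Codon 4 TAC (Tyr): 2.7 per 1000.
Codon 5 GGT (Gly): 34.3 per 1000.
Lowest frequency is 2.7 at codon 4.

4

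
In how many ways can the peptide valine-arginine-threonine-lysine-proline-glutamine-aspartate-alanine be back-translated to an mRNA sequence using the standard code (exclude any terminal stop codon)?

Val: 4 codons.
Arg: 6 codons.
Thr: 4 codons.
Lys: 2 codons.
Pro: 4 codons.
Gln: 2 codons.
Asp: 2 codons.
Ala: 4 codons.
4 × 6 × 4 × 2 × 4 × 2 × 2 × 4 = 12288.

12288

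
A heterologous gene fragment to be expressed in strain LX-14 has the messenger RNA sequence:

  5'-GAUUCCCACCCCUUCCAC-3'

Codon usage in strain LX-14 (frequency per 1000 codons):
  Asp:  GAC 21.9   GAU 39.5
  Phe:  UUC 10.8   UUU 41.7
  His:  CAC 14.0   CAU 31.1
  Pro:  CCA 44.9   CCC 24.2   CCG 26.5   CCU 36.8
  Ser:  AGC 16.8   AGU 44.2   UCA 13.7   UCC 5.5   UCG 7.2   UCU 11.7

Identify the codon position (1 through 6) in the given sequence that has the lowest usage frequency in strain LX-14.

Codon 1 GAU (Asp): 39.5 per 1000.
Codon 2 UCC (Ser): 5.5 per 1000.
Codon 3 CAC (His): 14.0 per 1000.
Codon 4 CCC (Pro): 24.2 per 1000.
Codon 5 UUC (Phe): 10.8 per 1000.
Codon 6 CAC (His): 14.0 per 1000.
Lowest frequency is 5.5 at codon 2.

2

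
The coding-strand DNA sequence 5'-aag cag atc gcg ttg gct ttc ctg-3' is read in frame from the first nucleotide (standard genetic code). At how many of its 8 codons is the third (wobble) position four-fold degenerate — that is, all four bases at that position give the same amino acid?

3

Codon 1 AAG (Lys): third position 2-fold.
Codon 2 CAG (Gln): third position 2-fold.
Codon 3 ATC (Ile): third position 3-fold.
Codon 4 GCG (Ala): third position 4-fold.
Codon 5 TTG (Leu): third position 2-fold.
Codon 6 GCT (Ala): third position 4-fold.
Codon 7 TTC (Phe): third position 2-fold.
Codon 8 CTG (Leu): third position 4-fold.
Four-fold degenerate third positions: 3.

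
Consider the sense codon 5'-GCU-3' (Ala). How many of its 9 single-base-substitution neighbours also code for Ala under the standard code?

3

Position 1: none → 0 synonymous.
Position 2: none → 0 synonymous.
Position 3: GCC, GCA, GCG → 3 synonymous.
Total: 0 + 0 + 3 = 3.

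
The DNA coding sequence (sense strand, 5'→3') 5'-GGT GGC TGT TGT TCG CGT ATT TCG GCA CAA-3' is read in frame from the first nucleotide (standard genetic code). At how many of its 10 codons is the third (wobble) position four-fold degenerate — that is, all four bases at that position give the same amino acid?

Codon 1 GGT (Gly): third position 4-fold.
Codon 2 GGC (Gly): third position 4-fold.
Codon 3 TGT (Cys): third position 2-fold.
Codon 4 TGT (Cys): third position 2-fold.
Codon 5 TCG (Ser): third position 4-fold.
Codon 6 CGT (Arg): third position 4-fold.
Codon 7 ATT (Ile): third position 3-fold.
Codon 8 TCG (Ser): third position 4-fold.
Codon 9 GCA (Ala): third position 4-fold.
Codon 10 CAA (Gln): third position 2-fold.
Four-fold degenerate third positions: 6.

6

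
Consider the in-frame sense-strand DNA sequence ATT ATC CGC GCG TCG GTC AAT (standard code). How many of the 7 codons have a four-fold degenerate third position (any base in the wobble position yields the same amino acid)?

Codon 1 ATT (Ile): third position 3-fold.
Codon 2 ATC (Ile): third position 3-fold.
Codon 3 CGC (Arg): third position 4-fold.
Codon 4 GCG (Ala): third position 4-fold.
Codon 5 TCG (Ser): third position 4-fold.
Codon 6 GTC (Val): third position 4-fold.
Codon 7 AAT (Asn): third position 2-fold.
Four-fold degenerate third positions: 4.

4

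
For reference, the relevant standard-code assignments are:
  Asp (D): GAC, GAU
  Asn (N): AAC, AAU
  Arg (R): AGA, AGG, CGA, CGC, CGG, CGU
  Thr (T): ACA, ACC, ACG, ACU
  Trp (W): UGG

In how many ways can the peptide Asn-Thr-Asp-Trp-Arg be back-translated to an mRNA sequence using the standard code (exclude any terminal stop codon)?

96

Asn: 2 codons.
Thr: 4 codons.
Asp: 2 codons.
Trp: 1 codon.
Arg: 6 codons.
2 × 4 × 2 × 1 × 6 = 96.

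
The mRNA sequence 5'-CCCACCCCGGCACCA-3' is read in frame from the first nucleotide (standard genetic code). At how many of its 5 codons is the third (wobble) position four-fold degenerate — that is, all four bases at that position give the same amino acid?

5

Codon 1 CCC (Pro): third position 4-fold.
Codon 2 ACC (Thr): third position 4-fold.
Codon 3 CCG (Pro): third position 4-fold.
Codon 4 GCA (Ala): third position 4-fold.
Codon 5 CCA (Pro): third position 4-fold.
Four-fold degenerate third positions: 5.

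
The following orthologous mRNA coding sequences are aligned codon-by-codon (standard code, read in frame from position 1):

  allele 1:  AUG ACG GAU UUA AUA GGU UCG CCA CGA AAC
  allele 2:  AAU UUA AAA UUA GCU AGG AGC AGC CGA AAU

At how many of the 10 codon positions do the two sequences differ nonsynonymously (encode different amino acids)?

6

Codon 1: AUG Met / AAU Asn — nonsynonymous.
Codon 2: ACG Thr / UUA Leu — nonsynonymous.
Codon 3: GAU Asp / AAA Lys — nonsynonymous.
Codon 4: UUA Leu / UUA Leu — identical.
Codon 5: AUA Ile / GCU Ala — nonsynonymous.
Codon 6: GGU Gly / AGG Arg — nonsynonymous.
Codon 7: UCG Ser / AGC Ser — synonymous.
Codon 8: CCA Pro / AGC Ser — nonsynonymous.
Codon 9: CGA Arg / CGA Arg — identical.
Codon 10: AAC Asn / AAU Asn — synonymous.
Nonsynonymous differences: 6.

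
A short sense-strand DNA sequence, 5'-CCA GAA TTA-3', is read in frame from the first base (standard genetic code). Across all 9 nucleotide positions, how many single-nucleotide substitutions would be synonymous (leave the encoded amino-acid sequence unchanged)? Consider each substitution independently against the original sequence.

Codon 1 (CCA, Pro): 3 synonymous substitutions.
Codon 2 (GAA, Glu): 1 synonymous substitution.
Codon 3 (TTA, Leu): 2 synonymous substitutions.
Total: 3 + 1 + 2 = 6.

6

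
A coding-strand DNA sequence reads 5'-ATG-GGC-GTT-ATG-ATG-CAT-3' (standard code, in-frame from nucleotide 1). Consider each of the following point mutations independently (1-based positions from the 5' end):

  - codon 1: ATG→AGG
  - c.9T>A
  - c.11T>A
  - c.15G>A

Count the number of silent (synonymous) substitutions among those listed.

1

Codon 1: ATG (Met) → AGG (Arg) — missense.
Codon 3: GTT (Val) → GTA (Val) — synonymous.
Codon 4: ATG (Met) → AAG (Lys) — missense.
Codon 5: ATG (Met) → ATA (Ile) — missense.
Synonymous: 1 of 4.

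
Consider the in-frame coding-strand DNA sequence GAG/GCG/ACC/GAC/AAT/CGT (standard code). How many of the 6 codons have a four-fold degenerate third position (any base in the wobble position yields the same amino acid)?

3

Codon 1 GAG (Glu): third position 2-fold.
Codon 2 GCG (Ala): third position 4-fold.
Codon 3 ACC (Thr): third position 4-fold.
Codon 4 GAC (Asp): third position 2-fold.
Codon 5 AAT (Asn): third position 2-fold.
Codon 6 CGT (Arg): third position 4-fold.
Four-fold degenerate third positions: 3.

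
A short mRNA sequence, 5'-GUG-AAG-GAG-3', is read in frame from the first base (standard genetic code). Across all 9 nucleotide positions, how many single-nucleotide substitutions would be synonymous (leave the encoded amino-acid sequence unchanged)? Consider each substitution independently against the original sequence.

Codon 1 (GUG, Val): 3 synonymous substitutions.
Codon 2 (AAG, Lys): 1 synonymous substitution.
Codon 3 (GAG, Glu): 1 synonymous substitution.
Total: 3 + 1 + 1 = 5.

5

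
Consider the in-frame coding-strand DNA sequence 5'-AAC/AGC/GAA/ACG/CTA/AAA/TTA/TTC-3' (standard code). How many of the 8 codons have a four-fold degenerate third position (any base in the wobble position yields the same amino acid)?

2

Codon 1 AAC (Asn): third position 2-fold.
Codon 2 AGC (Ser): third position 2-fold.
Codon 3 GAA (Glu): third position 2-fold.
Codon 4 ACG (Thr): third position 4-fold.
Codon 5 CTA (Leu): third position 4-fold.
Codon 6 AAA (Lys): third position 2-fold.
Codon 7 TTA (Leu): third position 2-fold.
Codon 8 TTC (Phe): third position 2-fold.
Four-fold degenerate third positions: 2.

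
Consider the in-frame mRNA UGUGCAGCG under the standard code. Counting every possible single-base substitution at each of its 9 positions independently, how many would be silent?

7

Codon 1 (UGU, Cys): 1 synonymous substitution.
Codon 2 (GCA, Ala): 3 synonymous substitutions.
Codon 3 (GCG, Ala): 3 synonymous substitutions.
Total: 1 + 3 + 3 = 7.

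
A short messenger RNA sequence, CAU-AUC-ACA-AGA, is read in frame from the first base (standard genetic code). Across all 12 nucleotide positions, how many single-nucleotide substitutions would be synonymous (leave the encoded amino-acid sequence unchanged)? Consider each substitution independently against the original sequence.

Codon 1 (CAU, His): 1 synonymous substitution.
Codon 2 (AUC, Ile): 2 synonymous substitutions.
Codon 3 (ACA, Thr): 3 synonymous substitutions.
Codon 4 (AGA, Arg): 2 synonymous substitutions.
Total: 1 + 2 + 3 + 2 = 8.

8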